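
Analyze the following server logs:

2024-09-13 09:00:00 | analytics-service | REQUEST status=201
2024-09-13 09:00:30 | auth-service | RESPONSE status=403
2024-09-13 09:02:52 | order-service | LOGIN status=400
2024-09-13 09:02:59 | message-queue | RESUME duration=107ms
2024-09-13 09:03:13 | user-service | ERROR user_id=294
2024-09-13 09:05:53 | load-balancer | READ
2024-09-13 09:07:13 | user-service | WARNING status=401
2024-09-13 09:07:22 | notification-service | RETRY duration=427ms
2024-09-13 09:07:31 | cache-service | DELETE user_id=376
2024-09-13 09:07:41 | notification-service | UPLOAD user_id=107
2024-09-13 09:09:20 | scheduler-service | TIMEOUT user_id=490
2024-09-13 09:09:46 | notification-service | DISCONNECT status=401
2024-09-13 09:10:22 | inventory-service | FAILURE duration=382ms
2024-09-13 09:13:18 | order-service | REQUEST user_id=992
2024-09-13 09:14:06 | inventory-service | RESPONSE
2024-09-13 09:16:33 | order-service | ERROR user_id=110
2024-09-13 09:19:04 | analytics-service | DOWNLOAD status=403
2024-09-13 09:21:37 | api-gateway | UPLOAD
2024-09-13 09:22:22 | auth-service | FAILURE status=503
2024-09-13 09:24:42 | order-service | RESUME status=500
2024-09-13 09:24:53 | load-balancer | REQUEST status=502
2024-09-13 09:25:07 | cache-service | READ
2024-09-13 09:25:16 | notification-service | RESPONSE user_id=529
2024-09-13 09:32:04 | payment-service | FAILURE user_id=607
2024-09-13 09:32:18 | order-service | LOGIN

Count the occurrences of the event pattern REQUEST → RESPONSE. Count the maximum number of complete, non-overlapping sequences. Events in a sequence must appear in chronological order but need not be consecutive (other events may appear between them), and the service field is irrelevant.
3

To count sequences:

1. Look for pattern: REQUEST → RESPONSE
2. Greedily scan the log in chronological order, matching each sequence element in turn (ignoring service)
3. Each time the full pattern completes, increment the count and restart matching from the next event
4. Complete non-overlapping sequences found: 3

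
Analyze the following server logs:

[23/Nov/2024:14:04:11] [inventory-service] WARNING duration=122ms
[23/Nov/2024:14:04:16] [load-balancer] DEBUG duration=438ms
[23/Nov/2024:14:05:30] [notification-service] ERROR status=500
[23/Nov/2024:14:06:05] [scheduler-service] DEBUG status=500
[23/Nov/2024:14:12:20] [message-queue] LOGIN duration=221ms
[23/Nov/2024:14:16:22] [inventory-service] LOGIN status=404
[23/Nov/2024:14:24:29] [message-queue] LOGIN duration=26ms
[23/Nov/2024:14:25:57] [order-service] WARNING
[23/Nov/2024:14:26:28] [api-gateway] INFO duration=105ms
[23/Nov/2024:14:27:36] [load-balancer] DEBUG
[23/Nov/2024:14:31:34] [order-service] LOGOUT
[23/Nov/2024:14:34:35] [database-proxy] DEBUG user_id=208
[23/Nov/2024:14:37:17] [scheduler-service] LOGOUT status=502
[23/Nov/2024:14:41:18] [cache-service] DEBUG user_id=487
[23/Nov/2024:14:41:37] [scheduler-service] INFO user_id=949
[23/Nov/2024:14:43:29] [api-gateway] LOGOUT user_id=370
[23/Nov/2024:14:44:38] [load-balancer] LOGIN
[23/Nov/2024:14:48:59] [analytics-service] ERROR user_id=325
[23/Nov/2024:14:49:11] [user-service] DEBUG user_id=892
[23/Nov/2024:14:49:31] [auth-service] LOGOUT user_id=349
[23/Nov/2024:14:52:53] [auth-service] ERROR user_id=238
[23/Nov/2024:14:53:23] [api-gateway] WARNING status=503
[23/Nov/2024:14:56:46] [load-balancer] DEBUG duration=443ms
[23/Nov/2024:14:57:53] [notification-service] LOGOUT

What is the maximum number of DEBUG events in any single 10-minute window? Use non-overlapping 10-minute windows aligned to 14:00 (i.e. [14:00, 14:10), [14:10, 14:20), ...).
2

To find the burst window:

1. Divide the log period into non-overlapping 10-minute windows starting at 14:00
2. Count DEBUG events in each window
3. Find the window with maximum count
4. Maximum events in a window: 2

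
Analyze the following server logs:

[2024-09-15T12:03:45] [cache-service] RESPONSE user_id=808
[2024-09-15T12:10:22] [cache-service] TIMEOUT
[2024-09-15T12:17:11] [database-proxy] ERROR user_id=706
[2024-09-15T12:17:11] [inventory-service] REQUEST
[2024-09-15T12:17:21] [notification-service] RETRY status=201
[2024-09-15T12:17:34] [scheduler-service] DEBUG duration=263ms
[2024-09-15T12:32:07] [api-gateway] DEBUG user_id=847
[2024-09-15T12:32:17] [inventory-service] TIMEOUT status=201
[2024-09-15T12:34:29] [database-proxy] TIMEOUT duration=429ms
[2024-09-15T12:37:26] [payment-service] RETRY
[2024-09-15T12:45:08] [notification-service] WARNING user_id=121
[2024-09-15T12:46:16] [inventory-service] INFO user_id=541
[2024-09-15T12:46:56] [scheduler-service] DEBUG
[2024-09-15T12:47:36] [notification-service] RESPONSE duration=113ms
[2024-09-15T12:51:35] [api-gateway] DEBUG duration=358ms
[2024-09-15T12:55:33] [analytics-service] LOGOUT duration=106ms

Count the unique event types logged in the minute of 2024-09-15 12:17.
4

To count unique event types:

1. Filter events in the minute starting at 2024-09-15 12:17
2. Extract event types from matching entries
3. Count unique types: 4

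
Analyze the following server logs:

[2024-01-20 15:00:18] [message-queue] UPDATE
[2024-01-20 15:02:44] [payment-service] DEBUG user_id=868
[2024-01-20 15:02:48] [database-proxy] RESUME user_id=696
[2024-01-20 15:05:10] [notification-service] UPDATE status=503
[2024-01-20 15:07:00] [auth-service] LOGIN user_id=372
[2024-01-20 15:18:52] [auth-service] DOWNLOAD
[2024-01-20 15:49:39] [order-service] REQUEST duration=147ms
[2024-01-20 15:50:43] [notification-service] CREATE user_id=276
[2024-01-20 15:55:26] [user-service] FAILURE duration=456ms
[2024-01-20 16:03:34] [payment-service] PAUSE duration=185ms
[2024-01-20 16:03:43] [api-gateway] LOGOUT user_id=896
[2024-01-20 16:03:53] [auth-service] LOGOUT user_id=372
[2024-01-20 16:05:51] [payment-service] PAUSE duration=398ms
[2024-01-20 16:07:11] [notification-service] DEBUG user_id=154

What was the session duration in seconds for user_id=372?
3413

To calculate session duration:

1. Find LOGIN event for user_id=372: 2024-01-20 15:07:00
2. Find LOGOUT event for user_id=372: 2024-01-20 16:03:53
3. Session duration: 2024-01-20 16:03:53 - 2024-01-20 15:07:00 = 3413 seconds (56 minutes)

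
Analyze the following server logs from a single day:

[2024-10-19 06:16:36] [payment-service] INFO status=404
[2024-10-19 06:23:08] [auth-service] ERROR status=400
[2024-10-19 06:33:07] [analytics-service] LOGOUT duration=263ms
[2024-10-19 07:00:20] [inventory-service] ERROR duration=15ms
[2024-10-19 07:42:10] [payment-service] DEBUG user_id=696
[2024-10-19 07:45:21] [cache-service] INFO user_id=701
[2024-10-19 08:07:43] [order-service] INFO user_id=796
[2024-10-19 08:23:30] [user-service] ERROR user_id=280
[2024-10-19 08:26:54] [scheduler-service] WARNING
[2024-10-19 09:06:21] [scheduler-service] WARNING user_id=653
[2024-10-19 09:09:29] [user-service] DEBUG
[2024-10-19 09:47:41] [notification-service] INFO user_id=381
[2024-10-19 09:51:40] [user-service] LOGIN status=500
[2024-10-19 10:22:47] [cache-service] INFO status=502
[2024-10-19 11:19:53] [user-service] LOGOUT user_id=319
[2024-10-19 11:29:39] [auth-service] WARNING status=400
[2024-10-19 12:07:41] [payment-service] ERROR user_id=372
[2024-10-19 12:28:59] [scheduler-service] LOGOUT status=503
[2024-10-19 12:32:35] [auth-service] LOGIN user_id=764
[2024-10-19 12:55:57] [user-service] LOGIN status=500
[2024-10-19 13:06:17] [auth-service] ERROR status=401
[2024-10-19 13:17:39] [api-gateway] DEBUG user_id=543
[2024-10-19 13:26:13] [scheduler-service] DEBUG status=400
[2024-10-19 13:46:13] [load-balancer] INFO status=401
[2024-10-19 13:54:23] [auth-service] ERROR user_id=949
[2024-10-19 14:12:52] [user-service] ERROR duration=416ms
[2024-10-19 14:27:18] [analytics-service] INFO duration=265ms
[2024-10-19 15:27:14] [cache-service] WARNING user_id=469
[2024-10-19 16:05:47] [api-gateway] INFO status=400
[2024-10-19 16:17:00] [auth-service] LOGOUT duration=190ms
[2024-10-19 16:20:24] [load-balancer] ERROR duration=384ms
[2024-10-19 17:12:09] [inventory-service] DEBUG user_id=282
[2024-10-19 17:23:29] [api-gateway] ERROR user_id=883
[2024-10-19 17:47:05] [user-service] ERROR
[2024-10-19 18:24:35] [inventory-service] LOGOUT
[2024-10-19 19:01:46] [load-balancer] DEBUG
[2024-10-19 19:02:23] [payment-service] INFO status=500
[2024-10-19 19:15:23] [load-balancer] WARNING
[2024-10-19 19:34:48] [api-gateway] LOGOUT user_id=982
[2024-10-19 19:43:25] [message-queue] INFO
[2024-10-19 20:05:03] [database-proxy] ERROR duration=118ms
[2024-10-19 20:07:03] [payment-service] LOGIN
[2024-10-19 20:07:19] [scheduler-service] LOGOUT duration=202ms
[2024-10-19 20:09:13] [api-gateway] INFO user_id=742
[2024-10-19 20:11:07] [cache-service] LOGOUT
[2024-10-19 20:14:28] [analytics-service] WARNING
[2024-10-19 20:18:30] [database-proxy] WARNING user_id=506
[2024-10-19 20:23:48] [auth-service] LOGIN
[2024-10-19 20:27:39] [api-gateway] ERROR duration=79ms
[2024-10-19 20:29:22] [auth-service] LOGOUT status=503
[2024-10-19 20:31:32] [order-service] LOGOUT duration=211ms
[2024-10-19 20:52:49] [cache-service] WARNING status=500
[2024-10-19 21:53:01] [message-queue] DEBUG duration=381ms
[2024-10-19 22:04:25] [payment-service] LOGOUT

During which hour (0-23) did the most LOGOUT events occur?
20

To find the peak hour:

1. Group all LOGOUT events by hour
2. Count events in each hour
3. Find hour with maximum count
4. Peak hour: 20 (with 4 events)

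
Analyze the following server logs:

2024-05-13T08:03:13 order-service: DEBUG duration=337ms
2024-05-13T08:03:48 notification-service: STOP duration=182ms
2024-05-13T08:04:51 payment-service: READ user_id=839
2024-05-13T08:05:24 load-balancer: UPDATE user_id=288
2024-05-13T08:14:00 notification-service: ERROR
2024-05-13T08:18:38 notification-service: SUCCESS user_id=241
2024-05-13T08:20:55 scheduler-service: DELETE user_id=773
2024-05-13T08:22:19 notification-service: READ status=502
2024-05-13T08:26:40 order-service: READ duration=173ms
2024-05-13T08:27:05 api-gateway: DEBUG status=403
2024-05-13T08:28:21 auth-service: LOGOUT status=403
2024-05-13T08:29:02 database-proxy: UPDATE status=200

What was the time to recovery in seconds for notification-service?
278

To calculate recovery time:

1. Find ERROR event for notification-service: 2024-05-13T08:14:00
2. Find next SUCCESS event for notification-service: 2024-05-13T08:18:38
3. Recovery time: 2024-05-13T08:18:38 - 2024-05-13T08:14:00 = 278 seconds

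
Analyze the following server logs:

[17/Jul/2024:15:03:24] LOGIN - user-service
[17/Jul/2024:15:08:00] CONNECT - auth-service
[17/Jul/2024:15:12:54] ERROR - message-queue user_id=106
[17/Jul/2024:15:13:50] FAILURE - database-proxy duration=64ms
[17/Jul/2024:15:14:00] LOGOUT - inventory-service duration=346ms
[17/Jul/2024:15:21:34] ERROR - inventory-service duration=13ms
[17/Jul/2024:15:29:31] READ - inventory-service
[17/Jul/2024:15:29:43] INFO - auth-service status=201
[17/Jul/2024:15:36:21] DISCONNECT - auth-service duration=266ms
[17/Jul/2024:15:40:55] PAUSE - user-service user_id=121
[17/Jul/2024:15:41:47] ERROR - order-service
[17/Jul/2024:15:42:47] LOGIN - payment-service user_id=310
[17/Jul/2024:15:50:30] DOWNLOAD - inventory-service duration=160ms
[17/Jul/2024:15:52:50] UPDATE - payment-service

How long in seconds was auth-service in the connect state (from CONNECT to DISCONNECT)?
1701

To calculate state duration:

1. Find CONNECT event for auth-service: 17/Jul/2024:15:08:00
2. Find DISCONNECT event for auth-service: 17/Jul/2024:15:36:21
3. Calculate duration: 17/Jul/2024:15:36:21 - 17/Jul/2024:15:08:00 = 1701 seconds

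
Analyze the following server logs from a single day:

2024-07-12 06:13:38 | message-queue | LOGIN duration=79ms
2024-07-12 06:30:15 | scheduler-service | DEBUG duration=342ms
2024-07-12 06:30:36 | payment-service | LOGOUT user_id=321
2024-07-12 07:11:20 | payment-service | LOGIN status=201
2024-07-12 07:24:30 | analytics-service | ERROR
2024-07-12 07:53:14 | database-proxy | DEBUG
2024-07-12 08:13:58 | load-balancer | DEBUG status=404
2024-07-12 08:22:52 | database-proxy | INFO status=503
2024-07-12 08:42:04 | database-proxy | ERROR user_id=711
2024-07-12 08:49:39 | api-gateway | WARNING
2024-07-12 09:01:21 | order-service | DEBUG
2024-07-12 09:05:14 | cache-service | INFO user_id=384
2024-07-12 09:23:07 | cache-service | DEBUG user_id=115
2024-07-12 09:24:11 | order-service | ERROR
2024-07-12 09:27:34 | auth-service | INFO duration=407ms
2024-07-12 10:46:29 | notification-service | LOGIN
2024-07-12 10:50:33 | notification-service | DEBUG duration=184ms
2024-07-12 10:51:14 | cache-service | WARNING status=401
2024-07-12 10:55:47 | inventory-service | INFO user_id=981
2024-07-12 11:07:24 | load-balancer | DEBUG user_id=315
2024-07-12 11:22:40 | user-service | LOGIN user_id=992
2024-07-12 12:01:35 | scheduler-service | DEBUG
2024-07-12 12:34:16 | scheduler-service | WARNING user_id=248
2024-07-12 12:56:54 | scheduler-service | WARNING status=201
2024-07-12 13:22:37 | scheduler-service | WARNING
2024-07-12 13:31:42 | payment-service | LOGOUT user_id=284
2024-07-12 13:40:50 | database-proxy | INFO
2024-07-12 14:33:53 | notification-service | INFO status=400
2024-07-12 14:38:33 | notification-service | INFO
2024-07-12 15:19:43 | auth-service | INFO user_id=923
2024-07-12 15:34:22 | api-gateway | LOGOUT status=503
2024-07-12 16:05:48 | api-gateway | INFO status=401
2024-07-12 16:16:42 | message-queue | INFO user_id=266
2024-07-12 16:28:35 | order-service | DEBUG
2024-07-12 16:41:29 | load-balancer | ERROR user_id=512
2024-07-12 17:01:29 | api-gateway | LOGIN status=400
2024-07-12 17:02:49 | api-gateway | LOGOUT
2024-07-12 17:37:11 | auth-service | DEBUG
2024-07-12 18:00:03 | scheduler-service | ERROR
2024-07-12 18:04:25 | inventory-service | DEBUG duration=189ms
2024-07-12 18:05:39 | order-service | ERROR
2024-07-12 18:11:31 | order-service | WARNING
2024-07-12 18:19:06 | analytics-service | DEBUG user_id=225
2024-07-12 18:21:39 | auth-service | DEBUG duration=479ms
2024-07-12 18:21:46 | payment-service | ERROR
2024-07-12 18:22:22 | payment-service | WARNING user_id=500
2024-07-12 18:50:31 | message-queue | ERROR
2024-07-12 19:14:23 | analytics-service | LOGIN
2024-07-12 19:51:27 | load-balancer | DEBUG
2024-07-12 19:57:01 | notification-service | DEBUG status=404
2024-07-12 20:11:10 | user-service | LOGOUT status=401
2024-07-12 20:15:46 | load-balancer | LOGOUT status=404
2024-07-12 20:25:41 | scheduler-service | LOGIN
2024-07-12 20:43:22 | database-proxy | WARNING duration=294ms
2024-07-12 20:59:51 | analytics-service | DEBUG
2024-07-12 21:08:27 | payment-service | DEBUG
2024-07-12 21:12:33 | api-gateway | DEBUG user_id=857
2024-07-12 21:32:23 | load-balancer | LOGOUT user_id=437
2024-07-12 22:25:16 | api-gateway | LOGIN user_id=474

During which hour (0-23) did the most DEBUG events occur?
18

To find the peak hour:

1. Group all DEBUG events by hour
2. Count events in each hour
3. Find hour with maximum count
4. Peak hour: 18 (with 3 events)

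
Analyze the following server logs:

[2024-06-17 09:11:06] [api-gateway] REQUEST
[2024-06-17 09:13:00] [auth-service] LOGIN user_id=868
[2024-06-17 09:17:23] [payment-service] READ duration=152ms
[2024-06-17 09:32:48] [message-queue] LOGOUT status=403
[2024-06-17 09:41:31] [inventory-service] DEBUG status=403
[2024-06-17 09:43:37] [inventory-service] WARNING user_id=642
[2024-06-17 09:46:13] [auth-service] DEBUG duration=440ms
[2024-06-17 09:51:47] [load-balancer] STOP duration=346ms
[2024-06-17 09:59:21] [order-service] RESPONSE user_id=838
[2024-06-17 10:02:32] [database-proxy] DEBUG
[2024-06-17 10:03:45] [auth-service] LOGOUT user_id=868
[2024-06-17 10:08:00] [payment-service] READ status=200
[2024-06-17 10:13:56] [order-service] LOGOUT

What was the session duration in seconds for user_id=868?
3045

To calculate session duration:

1. Find LOGIN event for user_id=868: 2024-06-17 09:13:00
2. Find LOGOUT event for user_id=868: 2024-06-17 10:03:45
3. Session duration: 2024-06-17 10:03:45 - 2024-06-17 09:13:00 = 3045 seconds (50 minutes)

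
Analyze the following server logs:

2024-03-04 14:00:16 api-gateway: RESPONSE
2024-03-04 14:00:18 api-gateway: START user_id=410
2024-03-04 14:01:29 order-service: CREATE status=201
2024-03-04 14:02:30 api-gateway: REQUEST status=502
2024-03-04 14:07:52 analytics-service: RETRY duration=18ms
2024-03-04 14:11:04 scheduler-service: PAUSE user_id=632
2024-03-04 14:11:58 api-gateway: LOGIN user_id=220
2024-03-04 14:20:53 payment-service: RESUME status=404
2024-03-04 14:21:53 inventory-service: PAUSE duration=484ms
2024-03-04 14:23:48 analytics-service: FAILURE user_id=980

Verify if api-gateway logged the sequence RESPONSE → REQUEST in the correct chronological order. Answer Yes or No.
Yes

To verify sequence order:

1. Find all events in sequence RESPONSE → REQUEST for api-gateway
2. Extract their timestamps
3. Check if timestamps are in ascending order
4. Result: Yes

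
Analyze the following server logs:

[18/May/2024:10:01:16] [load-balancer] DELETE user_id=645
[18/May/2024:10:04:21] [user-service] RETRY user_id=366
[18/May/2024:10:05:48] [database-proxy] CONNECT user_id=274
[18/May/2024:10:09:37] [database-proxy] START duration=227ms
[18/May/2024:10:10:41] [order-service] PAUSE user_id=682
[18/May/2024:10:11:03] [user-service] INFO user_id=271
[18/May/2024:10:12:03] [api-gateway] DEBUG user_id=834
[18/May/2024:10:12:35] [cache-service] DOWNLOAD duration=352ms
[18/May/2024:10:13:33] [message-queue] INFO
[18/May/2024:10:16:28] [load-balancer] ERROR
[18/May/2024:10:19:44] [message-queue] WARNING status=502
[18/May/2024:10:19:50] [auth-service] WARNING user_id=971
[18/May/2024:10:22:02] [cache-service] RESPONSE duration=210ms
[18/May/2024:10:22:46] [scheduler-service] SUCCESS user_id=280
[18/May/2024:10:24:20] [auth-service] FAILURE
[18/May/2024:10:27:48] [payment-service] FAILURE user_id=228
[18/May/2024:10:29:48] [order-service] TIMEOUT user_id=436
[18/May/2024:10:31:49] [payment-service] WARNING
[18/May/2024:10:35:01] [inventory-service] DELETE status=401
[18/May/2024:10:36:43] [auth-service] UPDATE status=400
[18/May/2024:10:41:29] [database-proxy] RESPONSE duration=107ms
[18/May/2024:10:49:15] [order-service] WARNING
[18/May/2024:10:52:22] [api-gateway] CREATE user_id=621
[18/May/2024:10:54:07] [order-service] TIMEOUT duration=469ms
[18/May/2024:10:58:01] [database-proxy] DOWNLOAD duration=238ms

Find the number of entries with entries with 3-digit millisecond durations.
6

To find matching entries:

1. Pattern to match: entries with 3-digit millisecond durations
2. Scan each log entry for the pattern
3. Count matches: 6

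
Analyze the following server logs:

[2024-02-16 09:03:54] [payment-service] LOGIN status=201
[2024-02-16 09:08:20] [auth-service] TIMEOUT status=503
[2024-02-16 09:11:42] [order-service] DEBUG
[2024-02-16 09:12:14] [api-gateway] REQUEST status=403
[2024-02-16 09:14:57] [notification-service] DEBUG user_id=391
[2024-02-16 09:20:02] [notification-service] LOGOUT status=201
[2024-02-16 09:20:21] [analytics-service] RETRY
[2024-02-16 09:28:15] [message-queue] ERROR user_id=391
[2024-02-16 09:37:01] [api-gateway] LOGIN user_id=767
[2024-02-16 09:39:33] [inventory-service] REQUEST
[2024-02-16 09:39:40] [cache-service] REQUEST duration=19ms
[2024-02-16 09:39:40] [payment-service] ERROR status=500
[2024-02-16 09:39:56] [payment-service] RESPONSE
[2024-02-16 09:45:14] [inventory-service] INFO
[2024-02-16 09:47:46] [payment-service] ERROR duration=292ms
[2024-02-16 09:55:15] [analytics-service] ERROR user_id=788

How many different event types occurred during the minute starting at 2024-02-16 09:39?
3

To count unique event types:

1. Filter events in the minute starting at 2024-02-16 09:39
2. Extract event types from matching entries
3. Count unique types: 3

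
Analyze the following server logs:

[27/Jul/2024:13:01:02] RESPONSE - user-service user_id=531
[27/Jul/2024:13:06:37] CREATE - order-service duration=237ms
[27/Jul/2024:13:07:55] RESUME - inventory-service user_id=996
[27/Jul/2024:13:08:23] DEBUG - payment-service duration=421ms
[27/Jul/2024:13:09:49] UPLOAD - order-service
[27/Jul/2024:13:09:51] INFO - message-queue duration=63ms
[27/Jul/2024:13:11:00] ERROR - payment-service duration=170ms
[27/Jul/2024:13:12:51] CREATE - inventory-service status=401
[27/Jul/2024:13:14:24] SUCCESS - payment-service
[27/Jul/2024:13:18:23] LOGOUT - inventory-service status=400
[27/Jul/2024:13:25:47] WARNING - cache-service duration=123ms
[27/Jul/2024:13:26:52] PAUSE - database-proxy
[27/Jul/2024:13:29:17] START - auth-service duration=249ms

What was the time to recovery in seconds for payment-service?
204

To calculate recovery time:

1. Find ERROR event for payment-service: 27/Jul/2024:13:11:00
2. Find next SUCCESS event for payment-service: 27/Jul/2024:13:14:24
3. Recovery time: 27/Jul/2024:13:14:24 - 27/Jul/2024:13:11:00 = 204 seconds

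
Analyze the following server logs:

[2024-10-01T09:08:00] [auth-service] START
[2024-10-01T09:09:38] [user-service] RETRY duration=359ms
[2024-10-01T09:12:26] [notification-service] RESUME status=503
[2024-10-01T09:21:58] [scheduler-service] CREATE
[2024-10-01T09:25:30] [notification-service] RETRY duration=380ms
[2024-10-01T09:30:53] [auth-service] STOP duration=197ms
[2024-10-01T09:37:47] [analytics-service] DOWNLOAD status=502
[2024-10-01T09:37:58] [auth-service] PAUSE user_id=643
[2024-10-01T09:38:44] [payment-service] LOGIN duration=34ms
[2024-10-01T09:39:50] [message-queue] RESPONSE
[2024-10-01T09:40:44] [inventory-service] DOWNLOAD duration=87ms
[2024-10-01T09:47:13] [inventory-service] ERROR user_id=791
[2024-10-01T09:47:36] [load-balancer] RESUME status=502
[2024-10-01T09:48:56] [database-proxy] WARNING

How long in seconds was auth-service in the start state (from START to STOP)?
1373

To calculate state duration:

1. Find START event for auth-service: 2024-10-01T09:08:00
2. Find STOP event for auth-service: 2024-10-01T09:30:53
3. Calculate duration: 2024-10-01T09:30:53 - 2024-10-01T09:08:00 = 1373 seconds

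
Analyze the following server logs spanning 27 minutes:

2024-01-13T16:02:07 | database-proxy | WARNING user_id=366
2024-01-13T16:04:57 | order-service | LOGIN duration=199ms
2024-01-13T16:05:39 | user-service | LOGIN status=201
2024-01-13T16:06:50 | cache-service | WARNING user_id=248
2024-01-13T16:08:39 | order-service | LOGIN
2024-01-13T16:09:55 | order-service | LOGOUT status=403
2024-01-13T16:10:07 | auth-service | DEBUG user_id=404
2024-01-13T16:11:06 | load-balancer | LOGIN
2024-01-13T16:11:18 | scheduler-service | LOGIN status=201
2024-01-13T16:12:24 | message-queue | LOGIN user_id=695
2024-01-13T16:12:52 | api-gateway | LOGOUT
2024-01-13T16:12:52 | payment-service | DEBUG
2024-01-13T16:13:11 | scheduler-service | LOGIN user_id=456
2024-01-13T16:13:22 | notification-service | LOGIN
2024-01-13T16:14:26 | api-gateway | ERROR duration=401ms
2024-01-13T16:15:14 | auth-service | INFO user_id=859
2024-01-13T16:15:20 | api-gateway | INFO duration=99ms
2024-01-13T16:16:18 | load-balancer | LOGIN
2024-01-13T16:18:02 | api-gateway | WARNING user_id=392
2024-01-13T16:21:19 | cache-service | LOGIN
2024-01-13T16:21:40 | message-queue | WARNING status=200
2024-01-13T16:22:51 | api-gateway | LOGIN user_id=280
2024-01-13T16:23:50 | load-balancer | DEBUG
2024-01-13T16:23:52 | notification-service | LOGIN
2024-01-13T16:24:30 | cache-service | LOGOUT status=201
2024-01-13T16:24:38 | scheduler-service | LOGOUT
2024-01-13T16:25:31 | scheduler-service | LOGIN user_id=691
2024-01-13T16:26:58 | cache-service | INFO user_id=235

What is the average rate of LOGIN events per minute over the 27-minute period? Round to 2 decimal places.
0.48

To calculate the rate:

1. Count total LOGIN events: 13
2. Total time period: 27 minutes
3. Rate = 13 / 27 = 0.48 events per minute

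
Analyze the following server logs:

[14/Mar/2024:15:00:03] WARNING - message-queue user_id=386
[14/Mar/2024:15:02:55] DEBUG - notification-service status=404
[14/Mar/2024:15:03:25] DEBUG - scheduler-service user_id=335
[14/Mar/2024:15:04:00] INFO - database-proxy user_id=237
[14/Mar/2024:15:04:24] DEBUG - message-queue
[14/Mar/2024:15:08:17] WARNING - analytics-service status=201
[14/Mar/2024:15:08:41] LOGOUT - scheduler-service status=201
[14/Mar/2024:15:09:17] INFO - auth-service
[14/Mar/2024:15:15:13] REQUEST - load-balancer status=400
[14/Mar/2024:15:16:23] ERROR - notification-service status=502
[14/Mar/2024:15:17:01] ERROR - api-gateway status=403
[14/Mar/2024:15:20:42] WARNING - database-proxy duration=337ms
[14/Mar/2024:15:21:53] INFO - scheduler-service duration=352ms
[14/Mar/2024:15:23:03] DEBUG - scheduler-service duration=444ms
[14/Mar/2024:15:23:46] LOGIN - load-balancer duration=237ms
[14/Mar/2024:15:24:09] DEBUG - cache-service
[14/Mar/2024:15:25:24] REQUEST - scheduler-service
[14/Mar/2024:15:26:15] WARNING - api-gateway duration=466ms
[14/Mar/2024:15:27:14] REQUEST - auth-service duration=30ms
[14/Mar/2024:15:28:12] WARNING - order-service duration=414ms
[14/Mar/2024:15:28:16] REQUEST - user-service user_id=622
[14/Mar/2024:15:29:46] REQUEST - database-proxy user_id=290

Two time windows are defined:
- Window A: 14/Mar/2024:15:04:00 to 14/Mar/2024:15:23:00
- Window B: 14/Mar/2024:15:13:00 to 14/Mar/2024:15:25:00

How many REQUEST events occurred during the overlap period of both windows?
1

To find overlap events:

1. Window A: 14/Mar/2024:15:04:00 to 14/Mar/2024:15:23:00
2. Window B: 14/Mar/2024:15:13:00 to 14/Mar/2024:15:25:00
3. Overlap period: 14/Mar/2024:15:13:00 to 14/Mar/2024:15:23:00
4. Count REQUEST events in overlap: 1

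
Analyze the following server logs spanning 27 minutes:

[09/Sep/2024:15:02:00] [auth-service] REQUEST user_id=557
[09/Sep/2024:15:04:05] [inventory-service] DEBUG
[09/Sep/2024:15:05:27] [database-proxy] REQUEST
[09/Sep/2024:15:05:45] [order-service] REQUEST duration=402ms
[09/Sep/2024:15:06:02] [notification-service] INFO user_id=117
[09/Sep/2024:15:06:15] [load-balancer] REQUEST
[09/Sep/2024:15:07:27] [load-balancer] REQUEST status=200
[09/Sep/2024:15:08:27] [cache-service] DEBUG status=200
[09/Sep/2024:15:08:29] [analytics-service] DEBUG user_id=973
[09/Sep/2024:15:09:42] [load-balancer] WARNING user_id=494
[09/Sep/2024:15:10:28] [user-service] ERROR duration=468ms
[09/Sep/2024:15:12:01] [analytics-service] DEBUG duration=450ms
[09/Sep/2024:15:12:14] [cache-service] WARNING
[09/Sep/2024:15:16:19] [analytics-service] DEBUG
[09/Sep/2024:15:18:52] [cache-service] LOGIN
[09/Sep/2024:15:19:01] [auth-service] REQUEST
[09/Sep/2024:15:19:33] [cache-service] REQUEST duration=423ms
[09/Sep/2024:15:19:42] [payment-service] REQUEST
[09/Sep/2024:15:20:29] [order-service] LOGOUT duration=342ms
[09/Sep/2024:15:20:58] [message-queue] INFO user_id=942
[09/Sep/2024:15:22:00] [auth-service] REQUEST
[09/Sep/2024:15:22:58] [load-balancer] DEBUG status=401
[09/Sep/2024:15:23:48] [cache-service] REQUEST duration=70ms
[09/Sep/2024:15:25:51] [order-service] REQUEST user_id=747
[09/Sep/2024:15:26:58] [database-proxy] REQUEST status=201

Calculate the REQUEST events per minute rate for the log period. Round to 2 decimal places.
0.44

To calculate the rate:

1. Count total REQUEST events: 12
2. Total time period: 27 minutes
3. Rate = 12 / 27 = 0.44 events per minute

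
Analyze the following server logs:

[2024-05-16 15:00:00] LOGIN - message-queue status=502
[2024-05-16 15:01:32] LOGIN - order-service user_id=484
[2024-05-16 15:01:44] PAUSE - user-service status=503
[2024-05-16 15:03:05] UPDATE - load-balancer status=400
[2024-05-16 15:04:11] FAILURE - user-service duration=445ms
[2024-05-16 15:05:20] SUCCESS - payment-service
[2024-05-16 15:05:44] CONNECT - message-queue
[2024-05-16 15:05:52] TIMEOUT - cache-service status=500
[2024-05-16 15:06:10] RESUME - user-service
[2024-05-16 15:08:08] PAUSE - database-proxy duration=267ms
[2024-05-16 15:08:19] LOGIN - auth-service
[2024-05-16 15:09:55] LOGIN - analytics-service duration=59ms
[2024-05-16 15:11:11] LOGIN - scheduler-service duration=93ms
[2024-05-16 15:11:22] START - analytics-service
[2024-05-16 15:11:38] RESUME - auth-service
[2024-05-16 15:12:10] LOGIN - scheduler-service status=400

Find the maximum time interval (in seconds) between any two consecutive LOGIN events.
407

To find the longest gap:

1. Extract all LOGIN events in chronological order
2. Calculate time differences between consecutive events
3. Find the maximum difference
4. Longest gap: 407 seconds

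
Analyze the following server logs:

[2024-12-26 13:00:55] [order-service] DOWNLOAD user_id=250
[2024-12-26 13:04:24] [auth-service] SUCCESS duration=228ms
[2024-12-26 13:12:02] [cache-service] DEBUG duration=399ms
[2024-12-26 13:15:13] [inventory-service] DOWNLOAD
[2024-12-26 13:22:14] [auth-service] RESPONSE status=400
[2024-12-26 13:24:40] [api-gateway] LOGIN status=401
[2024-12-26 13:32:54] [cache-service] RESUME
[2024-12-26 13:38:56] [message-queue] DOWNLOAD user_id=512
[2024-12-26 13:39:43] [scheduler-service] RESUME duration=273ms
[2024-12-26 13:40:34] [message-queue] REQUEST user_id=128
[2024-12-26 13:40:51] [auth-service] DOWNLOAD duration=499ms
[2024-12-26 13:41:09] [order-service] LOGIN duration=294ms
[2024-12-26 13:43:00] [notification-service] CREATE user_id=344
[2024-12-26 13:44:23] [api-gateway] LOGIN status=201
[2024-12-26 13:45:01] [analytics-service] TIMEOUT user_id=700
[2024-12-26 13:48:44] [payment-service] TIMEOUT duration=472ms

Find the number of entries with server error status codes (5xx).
0

To find matching entries:

1. Pattern to match: server error status codes (5xx)
2. Scan each log entry for the pattern
3. Count matches: 0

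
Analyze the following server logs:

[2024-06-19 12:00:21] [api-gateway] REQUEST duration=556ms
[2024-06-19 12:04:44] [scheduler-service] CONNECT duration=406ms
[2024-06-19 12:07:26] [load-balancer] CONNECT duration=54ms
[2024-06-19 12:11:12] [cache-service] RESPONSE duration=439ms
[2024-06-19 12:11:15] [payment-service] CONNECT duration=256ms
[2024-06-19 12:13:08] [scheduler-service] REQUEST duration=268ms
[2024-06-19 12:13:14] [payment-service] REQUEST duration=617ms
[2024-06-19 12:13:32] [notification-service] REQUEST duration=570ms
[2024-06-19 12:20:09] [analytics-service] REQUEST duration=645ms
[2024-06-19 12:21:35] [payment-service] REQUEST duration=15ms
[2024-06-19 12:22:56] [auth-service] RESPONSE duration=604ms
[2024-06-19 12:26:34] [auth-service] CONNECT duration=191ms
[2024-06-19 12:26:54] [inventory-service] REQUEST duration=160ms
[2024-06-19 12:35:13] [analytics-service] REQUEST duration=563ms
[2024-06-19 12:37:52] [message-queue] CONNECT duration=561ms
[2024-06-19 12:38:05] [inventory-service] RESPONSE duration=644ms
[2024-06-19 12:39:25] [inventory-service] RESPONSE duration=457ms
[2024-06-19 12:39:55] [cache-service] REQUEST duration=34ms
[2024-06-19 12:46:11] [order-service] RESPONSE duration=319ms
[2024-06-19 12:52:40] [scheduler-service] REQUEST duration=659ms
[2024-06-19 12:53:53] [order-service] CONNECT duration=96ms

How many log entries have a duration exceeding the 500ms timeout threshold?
9

To count timeouts:

1. Threshold: 500ms
2. Extract duration from each log entry
3. Count entries where duration > 500
4. Timeout count: 9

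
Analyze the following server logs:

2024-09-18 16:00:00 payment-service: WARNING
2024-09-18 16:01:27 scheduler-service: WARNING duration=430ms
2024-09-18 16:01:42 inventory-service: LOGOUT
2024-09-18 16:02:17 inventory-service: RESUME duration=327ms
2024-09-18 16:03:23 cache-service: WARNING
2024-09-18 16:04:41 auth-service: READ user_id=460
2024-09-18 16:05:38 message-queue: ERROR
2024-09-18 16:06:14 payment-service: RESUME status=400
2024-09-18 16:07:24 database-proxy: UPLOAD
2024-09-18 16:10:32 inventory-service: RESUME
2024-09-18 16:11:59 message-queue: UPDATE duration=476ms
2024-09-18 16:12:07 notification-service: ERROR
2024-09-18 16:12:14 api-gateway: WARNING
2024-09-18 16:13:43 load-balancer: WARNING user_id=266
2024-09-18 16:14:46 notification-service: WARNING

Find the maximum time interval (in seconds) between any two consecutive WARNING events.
531

To find the longest gap:

1. Extract all WARNING events in chronological order
2. Calculate time differences between consecutive events
3. Find the maximum difference
4. Longest gap: 531 seconds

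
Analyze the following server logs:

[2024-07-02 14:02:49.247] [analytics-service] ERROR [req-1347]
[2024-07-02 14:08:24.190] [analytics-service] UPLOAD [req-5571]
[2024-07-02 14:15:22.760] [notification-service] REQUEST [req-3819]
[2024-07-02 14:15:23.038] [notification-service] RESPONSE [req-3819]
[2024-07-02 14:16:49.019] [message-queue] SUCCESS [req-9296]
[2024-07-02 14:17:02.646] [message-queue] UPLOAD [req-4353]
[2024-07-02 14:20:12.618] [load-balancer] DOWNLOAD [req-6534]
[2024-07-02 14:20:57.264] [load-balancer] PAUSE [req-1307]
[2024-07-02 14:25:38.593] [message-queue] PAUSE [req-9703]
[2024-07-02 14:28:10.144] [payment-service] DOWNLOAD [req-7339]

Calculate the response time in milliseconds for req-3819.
278

To calculate latency:

1. Find REQUEST with id req-3819: 2024-07-02 14:15:22.760
2. Find RESPONSE with id req-3819: 2024-07-02 14:15:23.038
3. Latency: 2024-07-02 14:15:23.038 - 2024-07-02 14:15:22.760 = 278ms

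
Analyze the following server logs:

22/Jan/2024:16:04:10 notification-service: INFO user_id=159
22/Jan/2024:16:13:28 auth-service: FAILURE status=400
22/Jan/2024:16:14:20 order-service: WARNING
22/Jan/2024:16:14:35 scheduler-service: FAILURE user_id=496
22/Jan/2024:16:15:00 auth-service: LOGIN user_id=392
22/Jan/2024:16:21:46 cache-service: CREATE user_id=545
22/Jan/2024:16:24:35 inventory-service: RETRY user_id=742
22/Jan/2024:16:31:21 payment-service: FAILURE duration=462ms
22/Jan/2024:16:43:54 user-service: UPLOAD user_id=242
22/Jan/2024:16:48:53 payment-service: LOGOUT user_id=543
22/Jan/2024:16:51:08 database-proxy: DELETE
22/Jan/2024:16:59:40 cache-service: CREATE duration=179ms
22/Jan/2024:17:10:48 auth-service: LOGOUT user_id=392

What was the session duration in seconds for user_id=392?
3348

To calculate session duration:

1. Find LOGIN event for user_id=392: 22/Jan/2024:16:15:00
2. Find LOGOUT event for user_id=392: 22/Jan/2024:17:10:48
3. Session duration: 22/Jan/2024:17:10:48 - 22/Jan/2024:16:15:00 = 3348 seconds (55 minutes)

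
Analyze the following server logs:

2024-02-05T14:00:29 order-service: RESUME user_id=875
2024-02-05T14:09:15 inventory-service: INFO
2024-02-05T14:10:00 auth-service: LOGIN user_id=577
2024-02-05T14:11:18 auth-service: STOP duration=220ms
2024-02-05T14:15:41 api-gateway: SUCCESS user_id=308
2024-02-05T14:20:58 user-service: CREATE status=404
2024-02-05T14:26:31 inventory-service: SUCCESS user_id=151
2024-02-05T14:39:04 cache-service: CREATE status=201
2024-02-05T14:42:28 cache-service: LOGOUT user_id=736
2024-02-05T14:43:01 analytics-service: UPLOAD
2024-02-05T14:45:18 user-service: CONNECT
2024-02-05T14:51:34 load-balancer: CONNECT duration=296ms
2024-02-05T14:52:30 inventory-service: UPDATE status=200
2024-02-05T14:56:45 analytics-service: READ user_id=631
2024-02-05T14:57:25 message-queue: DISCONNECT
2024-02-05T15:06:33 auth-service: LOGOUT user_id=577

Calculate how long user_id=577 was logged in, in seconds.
3393

To calculate session duration:

1. Find LOGIN event for user_id=577: 2024-02-05T14:10:00
2. Find LOGOUT event for user_id=577: 2024-02-05T15:06:33
3. Session duration: 2024-02-05T15:06:33 - 2024-02-05T14:10:00 = 3393 seconds (56 minutes)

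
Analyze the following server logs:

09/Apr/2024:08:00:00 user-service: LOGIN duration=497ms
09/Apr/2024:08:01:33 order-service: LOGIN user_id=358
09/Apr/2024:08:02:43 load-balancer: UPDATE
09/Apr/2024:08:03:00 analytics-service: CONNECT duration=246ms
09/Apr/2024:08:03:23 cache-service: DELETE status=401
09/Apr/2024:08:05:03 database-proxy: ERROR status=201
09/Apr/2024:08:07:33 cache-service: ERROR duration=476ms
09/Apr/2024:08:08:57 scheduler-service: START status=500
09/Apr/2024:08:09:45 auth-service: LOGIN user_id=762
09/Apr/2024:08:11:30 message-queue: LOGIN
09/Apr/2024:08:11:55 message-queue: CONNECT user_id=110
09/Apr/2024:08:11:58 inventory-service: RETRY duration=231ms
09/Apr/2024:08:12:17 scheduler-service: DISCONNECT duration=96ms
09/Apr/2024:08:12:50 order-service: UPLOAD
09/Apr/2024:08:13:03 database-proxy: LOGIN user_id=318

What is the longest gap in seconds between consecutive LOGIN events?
492

To find the longest gap:

1. Extract all LOGIN events in chronological order
2. Calculate time differences between consecutive events
3. Find the maximum difference
4. Longest gap: 492 seconds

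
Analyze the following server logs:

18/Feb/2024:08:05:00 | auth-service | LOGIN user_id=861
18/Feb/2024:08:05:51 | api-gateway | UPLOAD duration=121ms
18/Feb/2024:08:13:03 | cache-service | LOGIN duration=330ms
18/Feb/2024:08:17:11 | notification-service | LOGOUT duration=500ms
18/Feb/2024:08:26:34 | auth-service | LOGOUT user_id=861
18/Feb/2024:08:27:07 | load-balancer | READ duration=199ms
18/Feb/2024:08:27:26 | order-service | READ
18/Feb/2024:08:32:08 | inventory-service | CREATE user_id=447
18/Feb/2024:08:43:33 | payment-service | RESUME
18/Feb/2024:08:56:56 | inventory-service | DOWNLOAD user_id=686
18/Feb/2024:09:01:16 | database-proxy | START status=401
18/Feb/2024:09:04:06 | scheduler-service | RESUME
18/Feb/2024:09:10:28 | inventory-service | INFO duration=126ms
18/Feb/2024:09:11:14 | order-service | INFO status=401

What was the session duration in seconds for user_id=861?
1294

To calculate session duration:

1. Find LOGIN event for user_id=861: 18/Feb/2024:08:05:00
2. Find LOGOUT event for user_id=861: 18/Feb/2024:08:26:34
3. Session duration: 18/Feb/2024:08:26:34 - 18/Feb/2024:08:05:00 = 1294 seconds (21 minutes)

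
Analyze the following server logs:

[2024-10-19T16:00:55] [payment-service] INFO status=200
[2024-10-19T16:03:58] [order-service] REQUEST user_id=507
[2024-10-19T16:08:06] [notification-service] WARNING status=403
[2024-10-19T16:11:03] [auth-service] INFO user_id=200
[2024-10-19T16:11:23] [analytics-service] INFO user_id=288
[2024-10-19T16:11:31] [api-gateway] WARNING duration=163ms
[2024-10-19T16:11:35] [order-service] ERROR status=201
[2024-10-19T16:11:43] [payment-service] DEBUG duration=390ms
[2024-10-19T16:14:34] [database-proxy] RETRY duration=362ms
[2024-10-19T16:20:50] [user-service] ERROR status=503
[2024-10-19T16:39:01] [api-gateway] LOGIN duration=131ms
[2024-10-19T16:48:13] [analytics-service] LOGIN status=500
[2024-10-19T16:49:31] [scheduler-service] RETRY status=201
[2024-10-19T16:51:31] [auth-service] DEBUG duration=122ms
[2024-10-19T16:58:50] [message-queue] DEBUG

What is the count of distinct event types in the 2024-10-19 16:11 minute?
4

To count unique event types:

1. Filter events in the minute starting at 2024-10-19 16:11
2. Extract event types from matching entries
3. Count unique types: 4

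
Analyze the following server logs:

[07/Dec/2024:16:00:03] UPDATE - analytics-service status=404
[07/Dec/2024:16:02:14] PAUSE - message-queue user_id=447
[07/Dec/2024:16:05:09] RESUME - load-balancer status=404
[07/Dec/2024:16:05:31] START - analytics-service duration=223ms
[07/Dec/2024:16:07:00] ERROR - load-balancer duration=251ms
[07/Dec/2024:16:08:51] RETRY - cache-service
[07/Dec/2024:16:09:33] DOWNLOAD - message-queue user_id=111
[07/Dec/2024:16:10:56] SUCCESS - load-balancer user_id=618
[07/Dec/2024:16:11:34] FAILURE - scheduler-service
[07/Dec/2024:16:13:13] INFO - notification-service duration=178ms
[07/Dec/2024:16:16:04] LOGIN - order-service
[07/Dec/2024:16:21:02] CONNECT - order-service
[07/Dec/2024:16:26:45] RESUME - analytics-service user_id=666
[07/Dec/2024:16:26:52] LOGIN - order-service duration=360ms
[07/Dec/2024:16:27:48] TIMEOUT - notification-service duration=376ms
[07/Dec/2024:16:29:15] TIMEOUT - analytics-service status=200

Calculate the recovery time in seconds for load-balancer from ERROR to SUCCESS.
236

To calculate recovery time:

1. Find ERROR event for load-balancer: 07/Dec/2024:16:07:00
2. Find next SUCCESS event for load-balancer: 07/Dec/2024:16:10:56
3. Recovery time: 07/Dec/2024:16:10:56 - 07/Dec/2024:16:07:00 = 236 seconds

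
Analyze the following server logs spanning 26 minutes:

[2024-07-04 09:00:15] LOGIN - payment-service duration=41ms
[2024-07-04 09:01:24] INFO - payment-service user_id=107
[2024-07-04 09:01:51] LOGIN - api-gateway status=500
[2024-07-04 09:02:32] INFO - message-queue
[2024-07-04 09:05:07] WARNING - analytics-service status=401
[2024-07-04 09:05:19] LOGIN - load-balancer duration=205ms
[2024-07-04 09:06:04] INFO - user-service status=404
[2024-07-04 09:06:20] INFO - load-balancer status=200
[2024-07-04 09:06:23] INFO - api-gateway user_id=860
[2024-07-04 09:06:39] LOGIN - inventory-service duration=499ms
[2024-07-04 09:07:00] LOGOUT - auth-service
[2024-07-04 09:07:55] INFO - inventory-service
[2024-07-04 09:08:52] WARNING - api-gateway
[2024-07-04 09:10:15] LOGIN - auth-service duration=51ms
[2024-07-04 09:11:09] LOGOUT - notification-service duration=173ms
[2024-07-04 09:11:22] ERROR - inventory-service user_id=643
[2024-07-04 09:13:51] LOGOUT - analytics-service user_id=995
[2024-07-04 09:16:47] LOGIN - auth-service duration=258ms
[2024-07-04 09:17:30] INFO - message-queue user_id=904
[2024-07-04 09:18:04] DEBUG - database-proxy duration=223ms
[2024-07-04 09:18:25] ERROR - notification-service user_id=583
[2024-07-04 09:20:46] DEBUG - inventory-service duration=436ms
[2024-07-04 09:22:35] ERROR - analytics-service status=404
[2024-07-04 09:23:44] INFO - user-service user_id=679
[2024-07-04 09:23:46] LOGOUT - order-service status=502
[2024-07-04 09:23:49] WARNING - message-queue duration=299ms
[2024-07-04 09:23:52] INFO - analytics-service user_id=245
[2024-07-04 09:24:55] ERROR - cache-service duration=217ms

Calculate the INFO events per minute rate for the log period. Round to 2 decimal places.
0.35

To calculate the rate:

1. Count total INFO events: 9
2. Total time period: 26 minutes
3. Rate = 9 / 26 = 0.35 events per minute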